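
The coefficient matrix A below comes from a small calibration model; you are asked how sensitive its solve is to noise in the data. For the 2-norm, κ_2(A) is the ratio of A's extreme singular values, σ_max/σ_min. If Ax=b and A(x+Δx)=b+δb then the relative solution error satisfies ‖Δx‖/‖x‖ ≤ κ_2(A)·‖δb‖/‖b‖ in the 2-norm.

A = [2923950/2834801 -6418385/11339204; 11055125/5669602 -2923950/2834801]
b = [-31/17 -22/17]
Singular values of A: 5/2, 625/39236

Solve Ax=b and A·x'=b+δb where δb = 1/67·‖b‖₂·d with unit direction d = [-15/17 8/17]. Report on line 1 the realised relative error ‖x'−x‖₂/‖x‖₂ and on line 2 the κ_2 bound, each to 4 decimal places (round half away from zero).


0.0334
2.3424

σ_max = 5/2, σ_min = 625/39236
condition number: (5/2) ÷ (625/39236) = 156.9440
κ_2(A)·‖δb‖/‖b‖ = 2.3424
solve Ax = b  →  x = [28.8365 55.7685]
‖b‖ = 2.2361, ‖x‖ = 62.7827
with δb = [-0.0294 0.0157], A·Δx = δb → ‖Δx‖ = 2.0951
relative error = 0.0334
tightness: 0.0334 against a bound of 2.3424 (unrounded ratio ≈ 0.0142)


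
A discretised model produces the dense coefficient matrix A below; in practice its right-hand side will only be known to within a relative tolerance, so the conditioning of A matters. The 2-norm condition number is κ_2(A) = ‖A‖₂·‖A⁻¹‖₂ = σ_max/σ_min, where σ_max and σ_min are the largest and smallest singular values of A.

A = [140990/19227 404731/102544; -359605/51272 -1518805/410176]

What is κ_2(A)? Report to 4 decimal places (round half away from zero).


249.6000

AᵀA = [2896605625/28132416 4119531955/75019776; 4119531955/75019776 5859314561/200052736]; tr = 823932841/6230016, det = 6996025/24920064
eigenvalues of AᵀA: λ = (tr ± √(tr²−4·det))/2 = 529/4, 13225/6230016
σ_max=√(529/4)=(23/2), σ_min=√(13225/6230016)=(115/2496) → κ = 249.6000


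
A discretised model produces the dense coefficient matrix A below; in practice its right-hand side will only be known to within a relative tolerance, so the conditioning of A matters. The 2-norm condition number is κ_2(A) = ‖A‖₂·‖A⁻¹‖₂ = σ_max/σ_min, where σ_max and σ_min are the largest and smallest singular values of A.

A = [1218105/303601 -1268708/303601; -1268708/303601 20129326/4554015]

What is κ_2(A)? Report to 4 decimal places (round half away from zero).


AᵀA = [3678239929/109599961 -57930475988/1643999415; -57930475988/1643999415 912430752436/24659991225]; tr = 2069006821/29322225, det = 9604/130321
λ_max, λ_min = (2069006821/29322225 ± √4280535775760516041/859792878950625)/2 = 1764/25, 1225/1172889
κ = σ_max/σ_min = (42/5)/(35/1083) = 259.9200

259.9200


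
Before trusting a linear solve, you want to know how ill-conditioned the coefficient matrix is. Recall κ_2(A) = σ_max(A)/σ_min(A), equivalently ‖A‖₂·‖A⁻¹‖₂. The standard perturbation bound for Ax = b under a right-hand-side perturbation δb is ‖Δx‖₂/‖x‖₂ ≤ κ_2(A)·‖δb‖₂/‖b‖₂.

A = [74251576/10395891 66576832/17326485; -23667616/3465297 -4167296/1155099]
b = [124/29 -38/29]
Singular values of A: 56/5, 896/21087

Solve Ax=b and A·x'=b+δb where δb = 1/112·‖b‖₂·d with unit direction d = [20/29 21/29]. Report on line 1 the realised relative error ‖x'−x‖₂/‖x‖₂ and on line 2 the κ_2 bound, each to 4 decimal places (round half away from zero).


largest singular value 56/5, smallest 896/21087
κ = σ_max/σ_min = (56/5)/(896/21087) = 263.5875
bound on ‖Δx‖/‖x‖: κ·ε = 263.5875·1/112 = 2.3535
solve Ax = b  →  x = [-21.8351 41.6997]
‖b‖₂ = 4.4721 and ‖x‖₂ = 47.0706
Δx = A⁻¹·δb where δb = 1/112·4.4721·d; ‖Δx‖ = 0.9397
dividing the unrounded norms, ‖Δx‖/‖x‖ = 0.0200
realised/bound (from unrounded values) ≈ 0.0085

0.0200
2.3535


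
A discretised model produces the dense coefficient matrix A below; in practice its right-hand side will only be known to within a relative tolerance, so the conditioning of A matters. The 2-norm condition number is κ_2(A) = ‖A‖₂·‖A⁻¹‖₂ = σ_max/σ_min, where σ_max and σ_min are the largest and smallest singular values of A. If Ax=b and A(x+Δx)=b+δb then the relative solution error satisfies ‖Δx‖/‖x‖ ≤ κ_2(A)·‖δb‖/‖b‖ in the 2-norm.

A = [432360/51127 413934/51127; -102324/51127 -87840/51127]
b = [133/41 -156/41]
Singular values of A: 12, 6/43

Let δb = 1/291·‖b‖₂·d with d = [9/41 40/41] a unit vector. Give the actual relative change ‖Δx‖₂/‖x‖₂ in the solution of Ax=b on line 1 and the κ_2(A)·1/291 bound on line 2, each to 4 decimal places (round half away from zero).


largest singular value 12, smallest 6/43
condition number: 12 ÷ (6/43) = 86.0000
bound on ‖Δx‖/‖x‖: κ·ε = 86.0000·1/291 = 0.2955
solve Ax = b  →  x = [15.0690 -15.3391]
‖b‖₂ = 5.0000 and ‖x‖₂ = 21.5026
Δx = A⁻¹·δb where δb = 1/291·5.0000·d; ‖Δx‖ = 0.1231
realised ‖Δx‖/‖x‖ = 0.0057
so the bound overstates the realised error by a factor of ≈ 51.6062 (computed from the unrounded values)

0.0057
0.2955


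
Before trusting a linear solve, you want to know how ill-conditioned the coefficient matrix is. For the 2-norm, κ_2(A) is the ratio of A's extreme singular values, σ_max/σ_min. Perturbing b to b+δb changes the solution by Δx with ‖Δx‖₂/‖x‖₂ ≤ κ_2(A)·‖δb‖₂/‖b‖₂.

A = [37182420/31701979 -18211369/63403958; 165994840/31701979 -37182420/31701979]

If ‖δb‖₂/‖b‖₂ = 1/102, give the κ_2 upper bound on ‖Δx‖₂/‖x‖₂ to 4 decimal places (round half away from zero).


form AᵀA = [17214050722000/597867621961 -3873088188090/597867621961; -3873088188090/597867621961 3487081135681/2391470487844] with trace 43035862001/1422647524 and determinant 5856400/355661881
char-poly roots: 121/4 and 193600/355661881
κ_2(A) = √(λ_max/λ_min) = √((121/4) / (193600/355661881)) = 235.7375
κ_2(A)·‖δb‖/‖b‖ = 2.3112

2.3112


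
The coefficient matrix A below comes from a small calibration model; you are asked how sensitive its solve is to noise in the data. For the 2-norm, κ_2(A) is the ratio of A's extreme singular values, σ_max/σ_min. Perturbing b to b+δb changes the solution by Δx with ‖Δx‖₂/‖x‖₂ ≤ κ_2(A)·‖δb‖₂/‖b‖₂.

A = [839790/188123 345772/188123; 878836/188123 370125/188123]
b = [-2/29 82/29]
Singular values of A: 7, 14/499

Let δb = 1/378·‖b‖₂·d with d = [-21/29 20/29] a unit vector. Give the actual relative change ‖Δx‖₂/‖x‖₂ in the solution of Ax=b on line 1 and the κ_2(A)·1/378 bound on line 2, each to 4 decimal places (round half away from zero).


σ_max = 7, σ_min = 14/499
condition number: 7 ÷ (14/499) = 249.5000
κ_2(A)·‖δb‖/‖b‖ = 0.6601
solve Ax = b  →  x = [-27.1538 65.9121]
2-norm of b is 2.8284; of x, 71.2863
re-solving with b+δb shifts x by Δx of norm 0.2667
relative error = 0.0037
realised/bound (from unrounded values) ≈ 0.0057

0.0037
0.6601


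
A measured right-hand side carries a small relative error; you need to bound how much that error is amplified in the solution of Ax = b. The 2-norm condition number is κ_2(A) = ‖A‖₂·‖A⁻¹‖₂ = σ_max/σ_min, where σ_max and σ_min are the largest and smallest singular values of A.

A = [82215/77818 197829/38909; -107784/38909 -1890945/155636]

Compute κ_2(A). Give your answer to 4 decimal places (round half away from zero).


146.0000

M = AᵀA = [314963721/35832196 699238575/17916098; 699238575/17916098 24863041449/143328784]. tr(M)=15540093/85264, det(M)=531441/341056
char-poly roots: 729/4 and 729/85264
σ_max=√(729/4)=(27/2), σ_min=√(729/85264)=(27/292) → κ = 146.0000


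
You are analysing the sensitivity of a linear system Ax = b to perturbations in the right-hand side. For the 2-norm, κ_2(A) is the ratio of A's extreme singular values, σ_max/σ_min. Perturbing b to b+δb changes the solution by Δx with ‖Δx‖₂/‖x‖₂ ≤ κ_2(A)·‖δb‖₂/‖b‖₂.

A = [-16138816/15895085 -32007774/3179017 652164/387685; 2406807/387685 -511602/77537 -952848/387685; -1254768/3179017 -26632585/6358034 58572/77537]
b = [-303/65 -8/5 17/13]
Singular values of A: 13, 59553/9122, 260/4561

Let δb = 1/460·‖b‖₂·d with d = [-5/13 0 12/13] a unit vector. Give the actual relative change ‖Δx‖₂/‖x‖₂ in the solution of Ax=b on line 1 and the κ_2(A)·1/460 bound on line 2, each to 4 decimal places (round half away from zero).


0.0037
0.4958

largest singular value 13, smallest 260/4561
κ = σ_max/σ_min = 13/(260/4561) = 228.0500
worst-case relative error ≤ 228.0500 × 1/460 = 0.4958
solve Ax = b  →  x = [24.2259 5.7662 46.3634]
2-norm of b is 5.0990; of x, 52.6280
re-solving with b+δb shifts x by Δx of norm 0.1945
dividing the unrounded norms, ‖Δx‖/‖x‖ = 0.0037
so the bound overstates the realised error by a factor of ≈ 134.1757 (computed from the unrounded values)


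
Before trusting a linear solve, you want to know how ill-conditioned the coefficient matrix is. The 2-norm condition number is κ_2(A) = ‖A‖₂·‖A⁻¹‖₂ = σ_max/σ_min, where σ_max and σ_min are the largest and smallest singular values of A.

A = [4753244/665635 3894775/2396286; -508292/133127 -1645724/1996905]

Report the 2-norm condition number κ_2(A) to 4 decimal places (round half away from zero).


214.8750

AᵀA = [100527153824/1533114025 40712570866/2759605245; 40712570866/2759605245 1649600266249/496728944100]; tr = 814286689/11819844, det = 189833284/1846850625
solving λ² − 814286689/11819844·λ + 189833284/1846850625 = 0 gives λ = 6889/100, 110224/73874025
κ = σ_max/σ_min = (83/10)/(332/8595) = 214.8750


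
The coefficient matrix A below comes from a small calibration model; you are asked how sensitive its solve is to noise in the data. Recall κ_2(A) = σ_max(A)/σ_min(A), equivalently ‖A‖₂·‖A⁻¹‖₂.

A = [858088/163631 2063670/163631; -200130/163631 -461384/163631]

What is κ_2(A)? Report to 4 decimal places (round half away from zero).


307.0000

M = AᵀA = [461848324/15928081 1108356480/15928081; 1108356480/15928081 2660088676/15928081]. tr(M)=18473000/94249, det(M)=38416/94249
eigenvalues of AᵀA: λ = (tr ± √(tr²−4·det))/2 = 196, 196/94249
κ_2(A) = √(λ_max/λ_min) = √(196 / (196/94249)) = 307.0000


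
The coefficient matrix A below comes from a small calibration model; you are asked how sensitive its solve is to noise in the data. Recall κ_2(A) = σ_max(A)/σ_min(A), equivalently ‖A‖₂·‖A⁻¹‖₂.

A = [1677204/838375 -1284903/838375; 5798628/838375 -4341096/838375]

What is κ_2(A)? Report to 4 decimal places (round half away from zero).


335.3500

form AᵀA = [58299359904/1124596225 -43723912428/1124596225; -43723912428/1124596225 32793744321/1124596225] with trace 3643724169/44983849 and determinant 2624400/44983849
λ_max, λ_min = (3643724169/44983849 ± √13276253597301478161/2023546670854801)/2 = 81, 32400/44983849
κ = σ_max/σ_min = 9/(180/6707) = 335.3500


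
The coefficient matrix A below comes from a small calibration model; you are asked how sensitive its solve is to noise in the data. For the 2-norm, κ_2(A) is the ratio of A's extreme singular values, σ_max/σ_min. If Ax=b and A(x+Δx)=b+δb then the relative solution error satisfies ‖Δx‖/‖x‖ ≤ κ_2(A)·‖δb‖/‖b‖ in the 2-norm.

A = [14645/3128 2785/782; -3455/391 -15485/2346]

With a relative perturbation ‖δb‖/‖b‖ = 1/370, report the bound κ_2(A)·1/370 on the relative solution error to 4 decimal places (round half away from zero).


0.7459

AᵀA = [3385625/33856 1904375/25392; 1904375/25392 535625/9522]; tr = 47610625/304704, det = 390625/1218816
solving λ² − 47610625/304704·λ + 390625/1218816 = 0 gives λ = 625/4, 625/304704
σ_max=√(625/4)=(25/2), σ_min=√(625/304704)=(25/552) → κ = 276.0000
worst-case relative error ≤ 276.0000 × 1/370 = 0.7459


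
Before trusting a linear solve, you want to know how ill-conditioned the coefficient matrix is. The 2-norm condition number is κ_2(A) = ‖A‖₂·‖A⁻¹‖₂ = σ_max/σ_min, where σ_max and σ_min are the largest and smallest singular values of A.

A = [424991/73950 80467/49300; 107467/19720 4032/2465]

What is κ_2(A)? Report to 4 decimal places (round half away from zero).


134.6400

M = AᵀA = [6526085281/104040000 79305317/4335000; 79305317/4335000 15431329/2890000]. tr(M)=11330581/166464, det(M)=75625/295936
char-poly roots: 1089/16 and 625/166464
κ = σ_max/σ_min = (33/4)/(25/408) = 134.6400


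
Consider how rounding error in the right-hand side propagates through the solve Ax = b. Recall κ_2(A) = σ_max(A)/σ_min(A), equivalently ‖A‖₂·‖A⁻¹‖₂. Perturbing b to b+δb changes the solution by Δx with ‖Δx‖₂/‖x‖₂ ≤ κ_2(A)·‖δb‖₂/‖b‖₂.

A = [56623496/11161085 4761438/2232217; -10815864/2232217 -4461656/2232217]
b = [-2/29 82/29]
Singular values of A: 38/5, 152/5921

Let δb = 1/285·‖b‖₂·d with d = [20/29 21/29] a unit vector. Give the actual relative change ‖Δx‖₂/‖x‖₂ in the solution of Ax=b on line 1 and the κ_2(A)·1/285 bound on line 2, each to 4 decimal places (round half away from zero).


σ_max = 38/5, σ_min = 152/5921
condition number: (38/5) ÷ (152/5921) = 296.0500
bound on ‖Δx‖/‖x‖: κ·ε = 296.0500·1/285 = 1.0388
solve Ax = b  →  x = [-30.2075 71.8138]
‖b‖₂ = 2.8284 and ‖x‖₂ = 77.9083
δb = ε·‖b‖·d = [0.0068 0.0072]; solving A·Δx = δb gives ‖Δx‖ = 0.3866
dividing the unrounded norms, ‖Δx‖/‖x‖ = 0.0050
realised/bound (from unrounded values) ≈ 0.0048

0.0050
1.0388


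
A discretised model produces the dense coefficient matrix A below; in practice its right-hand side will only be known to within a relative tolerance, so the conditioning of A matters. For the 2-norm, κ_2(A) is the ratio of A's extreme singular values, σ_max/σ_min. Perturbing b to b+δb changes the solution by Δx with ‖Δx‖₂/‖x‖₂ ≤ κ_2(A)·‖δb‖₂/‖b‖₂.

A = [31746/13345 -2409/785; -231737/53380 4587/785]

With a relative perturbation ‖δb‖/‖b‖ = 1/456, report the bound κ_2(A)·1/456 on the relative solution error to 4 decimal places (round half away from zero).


M = AᵀA = [9664633/394384 -3220899/98596; -3220899/98596 1073754/24649]. tr(M)=26844697/394384, det(M)=131769/394384
char-poly roots: 1089/16 and 121/24649
so κ_2 = √((1089/16) / (121/24649)) = 117.7500
perturbation bound = 117.7500·1/456 = 0.2582

0.2582


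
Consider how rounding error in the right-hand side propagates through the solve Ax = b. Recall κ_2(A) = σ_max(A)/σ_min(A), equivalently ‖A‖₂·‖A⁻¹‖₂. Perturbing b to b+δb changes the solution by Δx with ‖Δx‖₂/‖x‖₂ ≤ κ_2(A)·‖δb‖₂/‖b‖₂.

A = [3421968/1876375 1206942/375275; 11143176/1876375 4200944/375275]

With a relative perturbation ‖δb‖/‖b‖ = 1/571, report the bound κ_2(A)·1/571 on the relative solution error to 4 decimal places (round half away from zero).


0.2320

form AᵀA = [12788728128/331367825 4794538848/66273565; 4794538848/66273565 1798083716/13254713] with trace 3396518884/19492225 and determinant 33732864/19492225
eigenvalues of AᵀA: λ = (tr ± √(tr²−4·det))/2 = 4356/25, 7744/779689
σ_max=√(4356/25)=(66/5), σ_min=√(7744/779689)=(88/883) → κ = 132.4500
κ_2(A)·‖δb‖/‖b‖ = 0.2320


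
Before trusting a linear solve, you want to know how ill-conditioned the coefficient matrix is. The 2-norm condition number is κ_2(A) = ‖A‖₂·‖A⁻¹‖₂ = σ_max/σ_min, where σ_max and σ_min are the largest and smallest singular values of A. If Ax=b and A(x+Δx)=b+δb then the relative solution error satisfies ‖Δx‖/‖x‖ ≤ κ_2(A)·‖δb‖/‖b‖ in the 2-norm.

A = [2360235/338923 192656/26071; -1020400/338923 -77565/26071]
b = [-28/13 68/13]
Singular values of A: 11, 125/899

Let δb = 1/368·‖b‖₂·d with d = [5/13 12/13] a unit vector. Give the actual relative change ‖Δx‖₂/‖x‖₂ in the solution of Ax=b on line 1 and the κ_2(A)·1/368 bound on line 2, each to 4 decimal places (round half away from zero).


0.0038
0.2150

from the listed singular values, σ₁ = 11, σ_n = 125/899
κ = σ_max/σ_min = 11/(125/899) = 79.1120
κ_2(A)·‖δb‖/‖b‖ = 0.2150
solve Ax = b  →  x = [-21.0828 19.5767]
‖b‖₂ = 5.6569 and ‖x‖₂ = 28.7703
δb = ε·‖b‖·d = [0.0059 0.0142]; solving A·Δx = δb gives ‖Δx‖ = 0.1106
dividing the unrounded norms, ‖Δx‖/‖x‖ = 0.0038
tightness: 0.0038 against a bound of 0.2150 (unrounded ratio ≈ 0.0179)


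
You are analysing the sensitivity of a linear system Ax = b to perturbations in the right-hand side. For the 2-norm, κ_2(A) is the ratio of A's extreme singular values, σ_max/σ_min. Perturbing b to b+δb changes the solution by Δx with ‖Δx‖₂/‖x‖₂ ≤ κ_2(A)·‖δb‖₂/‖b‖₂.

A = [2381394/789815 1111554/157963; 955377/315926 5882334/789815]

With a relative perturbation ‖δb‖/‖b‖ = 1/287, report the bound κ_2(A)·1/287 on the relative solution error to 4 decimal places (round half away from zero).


0.3650

form AᵀA = [54105564609/2966980900 1297733967/29669809; 1297733967/29669809 77872367016/741745225] with trace 2163284217/17556100 and determinant 151807041/109725625
eigenvalues of AᵀA: λ = (tr ± √(tr²−4·det))/2 = 12321/100, 49284/4389025
σ_max=√(12321/100)=(111/10), σ_min=√(49284/4389025)=(222/2095) → κ = 104.7500
worst-case relative error ≤ 104.7500 × 1/287 = 0.3650


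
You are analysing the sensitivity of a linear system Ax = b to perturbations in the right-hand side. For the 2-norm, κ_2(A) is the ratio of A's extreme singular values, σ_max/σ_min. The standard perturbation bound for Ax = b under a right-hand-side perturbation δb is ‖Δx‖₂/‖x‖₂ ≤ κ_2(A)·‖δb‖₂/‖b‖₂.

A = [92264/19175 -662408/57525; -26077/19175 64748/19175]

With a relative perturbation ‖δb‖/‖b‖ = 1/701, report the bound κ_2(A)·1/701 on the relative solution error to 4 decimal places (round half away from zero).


0.4103

AᵀA = [14708249/588289 -105890740/1764867; -105890740/1764867 762424144/5294601]; tr = 5294665/31329, det = 10816/31329
eigenvalues of AᵀA: λ = (tr ± √(tr²−4·det))/2 = 169, 64/31329
σ_max=√169=13, σ_min=√(64/31329)=(8/177) → κ = 287.6250
bound on ‖Δx‖/‖x‖: κ·ε = 287.6250·1/701 = 0.4103


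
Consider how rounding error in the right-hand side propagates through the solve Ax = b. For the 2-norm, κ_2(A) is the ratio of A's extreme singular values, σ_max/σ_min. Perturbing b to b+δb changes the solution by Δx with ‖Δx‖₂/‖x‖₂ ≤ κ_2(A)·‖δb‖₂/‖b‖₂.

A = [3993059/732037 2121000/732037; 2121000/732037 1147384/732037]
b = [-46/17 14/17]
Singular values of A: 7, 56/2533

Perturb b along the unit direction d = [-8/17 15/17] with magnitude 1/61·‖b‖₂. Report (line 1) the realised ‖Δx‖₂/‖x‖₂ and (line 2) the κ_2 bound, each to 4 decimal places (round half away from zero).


from the listed singular values, σ₁ = 7, σ_n = 56/2533
condition number: 7 ÷ (56/2533) = 316.6250
κ_2(A)·‖δb‖/‖b‖ = 5.1906
solve Ax = b  →  x = [-42.8235 79.6870]
‖b‖₂ = 2.8284 and ‖x‖₂ = 90.4647
Δx = A⁻¹·δb where δb = 1/61·2.8284·d; ‖Δx‖ = 2.0973
realised ‖Δx‖/‖x‖ = 0.0232
so the bound overstates the realised error by a factor of ≈ 223.8888 (computed from the unrounded values)

0.0232
5.1906


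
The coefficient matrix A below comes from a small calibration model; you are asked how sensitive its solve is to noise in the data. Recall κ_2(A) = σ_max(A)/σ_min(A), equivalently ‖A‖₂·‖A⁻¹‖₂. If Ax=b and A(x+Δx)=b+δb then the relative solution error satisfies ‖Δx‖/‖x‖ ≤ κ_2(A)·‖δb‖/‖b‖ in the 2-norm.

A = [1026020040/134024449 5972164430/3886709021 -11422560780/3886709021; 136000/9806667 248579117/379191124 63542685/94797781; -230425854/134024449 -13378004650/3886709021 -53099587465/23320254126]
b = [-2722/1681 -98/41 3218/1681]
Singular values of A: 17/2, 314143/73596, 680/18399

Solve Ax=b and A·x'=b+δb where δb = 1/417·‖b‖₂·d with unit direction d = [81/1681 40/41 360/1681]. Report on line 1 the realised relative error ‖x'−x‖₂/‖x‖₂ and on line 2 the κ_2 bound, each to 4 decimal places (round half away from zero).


0.0042
0.5515

largest singular value 17/2, smallest 680/18399
condition number: (17/2) ÷ (680/18399) = 229.9875
bound on ‖Δx‖/‖x‖: κ·ε = 229.9875·1/417 = 0.5515
solve Ax = b  →  x = [-21.0305 34.0480 -36.4298]
‖b‖₂ = 3.4641 and ‖x‖₂ = 54.1172
δb = ε·‖b‖·d = [0.0004 0.0081 0.0018]; solving A·Δx = δb gives ‖Δx‖ = 0.2248
relative error = 0.0042
realised/bound (from unrounded values) ≈ 0.0075


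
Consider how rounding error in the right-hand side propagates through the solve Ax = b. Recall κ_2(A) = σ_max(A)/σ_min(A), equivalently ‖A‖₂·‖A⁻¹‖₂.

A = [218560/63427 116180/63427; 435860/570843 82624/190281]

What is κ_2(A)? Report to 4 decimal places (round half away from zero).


163.8000

AᵀA = [2414765200/193849929 429271040/64616643; 429271040/64616643 76327696/21538881]; tr = 10732576/670761, det = 6400/670761
eigenvalues of AᵀA: λ = (tr ± √(tr²−4·det))/2 = 16, 400/670761
σ_max=√16=4, σ_min=√(400/670761)=(20/819) → κ = 163.8000


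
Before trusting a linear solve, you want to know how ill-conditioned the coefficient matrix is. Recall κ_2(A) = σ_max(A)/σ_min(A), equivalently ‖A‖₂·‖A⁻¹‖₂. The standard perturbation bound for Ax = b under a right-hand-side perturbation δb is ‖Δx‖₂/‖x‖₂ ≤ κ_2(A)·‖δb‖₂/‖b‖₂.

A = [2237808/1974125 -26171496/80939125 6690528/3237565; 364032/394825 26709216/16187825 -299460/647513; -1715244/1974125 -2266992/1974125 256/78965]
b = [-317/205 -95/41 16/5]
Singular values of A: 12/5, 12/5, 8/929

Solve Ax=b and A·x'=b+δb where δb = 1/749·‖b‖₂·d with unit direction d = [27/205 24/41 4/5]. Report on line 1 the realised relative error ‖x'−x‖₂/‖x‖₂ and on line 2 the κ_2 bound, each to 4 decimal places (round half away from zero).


from the listed singular values, σ₁ = 12/5, σ_n = 8/929
condition number: (12/5) ÷ (8/929) = 278.7000
κ_2(A)·‖δb‖/‖b‖ = 0.3721
solve Ax = b  →  x = [-83.1275 60.2623 54.2794]
‖b‖ = 4.2426, ‖x‖ = 116.1377
δb = ε·‖b‖·d = [0.0007 0.0033 0.0045]; solving A·Δx = δb gives ‖Δx‖ = 0.6578
realised ‖Δx‖/‖x‖ = 0.0057
so the bound overstates the realised error by a factor of ≈ 65.6974 (computed from the unrounded values)

0.0057
0.3721


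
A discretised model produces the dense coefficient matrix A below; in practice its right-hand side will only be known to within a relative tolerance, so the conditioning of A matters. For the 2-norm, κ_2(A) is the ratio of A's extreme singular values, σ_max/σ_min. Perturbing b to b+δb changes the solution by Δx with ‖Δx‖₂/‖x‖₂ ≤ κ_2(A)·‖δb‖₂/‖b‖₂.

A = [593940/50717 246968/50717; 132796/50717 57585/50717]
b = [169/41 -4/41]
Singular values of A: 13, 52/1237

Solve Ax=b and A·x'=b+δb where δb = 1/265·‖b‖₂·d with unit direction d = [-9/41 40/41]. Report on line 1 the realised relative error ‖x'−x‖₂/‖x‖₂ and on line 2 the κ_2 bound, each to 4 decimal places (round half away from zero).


from the listed singular values, σ₁ = 13, σ_n = 52/1237
condition number: 13 ÷ (52/1237) = 309.2500
κ_2(A)·‖δb‖/‖b‖ = 1.1670
solve Ax = b  →  x = [9.4334 -21.8402]
‖b‖ = 4.1231, ‖x‖ = 23.7905
δb = ε·‖b‖·d = [-0.0034 0.0152]; solving A·Δx = δb gives ‖Δx‖ = 0.3701
realised ‖Δx‖/‖x‖ = 0.0156
tightness: 0.0156 against a bound of 1.1670 (unrounded ratio ≈ 0.0133)

0.0156
1.1670


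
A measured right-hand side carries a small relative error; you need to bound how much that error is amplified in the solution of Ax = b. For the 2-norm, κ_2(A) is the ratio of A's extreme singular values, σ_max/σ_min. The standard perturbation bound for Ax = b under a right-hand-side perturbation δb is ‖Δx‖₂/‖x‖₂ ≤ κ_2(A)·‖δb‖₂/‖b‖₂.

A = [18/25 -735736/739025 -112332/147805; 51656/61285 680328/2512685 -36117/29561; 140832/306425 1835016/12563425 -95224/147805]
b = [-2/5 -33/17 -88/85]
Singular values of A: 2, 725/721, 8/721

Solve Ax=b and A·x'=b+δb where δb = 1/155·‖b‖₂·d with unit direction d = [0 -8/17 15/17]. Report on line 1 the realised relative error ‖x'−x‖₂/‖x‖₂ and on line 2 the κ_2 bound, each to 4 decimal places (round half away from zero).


largest singular value 2, smallest 8/721
condition number: 2 ÷ (8/721) = 180.2500
bound on ‖Δx‖/‖x‖: κ·ε = 180.2500·1/155 = 1.1629
solve Ax = b  →  x = [-0.6000 -0.7946 0.9988]
2-norm of b is 2.2361; of x, 1.4103
Δx = A⁻¹·δb where δb = 1/155·2.2361·d; ‖Δx‖ = 1.3002
realised ‖Δx‖/‖x‖ = 0.9219
so the bound overstates the realised error by a factor of ≈ 1.2614 (computed from the unrounded values)

0.9219
1.1629


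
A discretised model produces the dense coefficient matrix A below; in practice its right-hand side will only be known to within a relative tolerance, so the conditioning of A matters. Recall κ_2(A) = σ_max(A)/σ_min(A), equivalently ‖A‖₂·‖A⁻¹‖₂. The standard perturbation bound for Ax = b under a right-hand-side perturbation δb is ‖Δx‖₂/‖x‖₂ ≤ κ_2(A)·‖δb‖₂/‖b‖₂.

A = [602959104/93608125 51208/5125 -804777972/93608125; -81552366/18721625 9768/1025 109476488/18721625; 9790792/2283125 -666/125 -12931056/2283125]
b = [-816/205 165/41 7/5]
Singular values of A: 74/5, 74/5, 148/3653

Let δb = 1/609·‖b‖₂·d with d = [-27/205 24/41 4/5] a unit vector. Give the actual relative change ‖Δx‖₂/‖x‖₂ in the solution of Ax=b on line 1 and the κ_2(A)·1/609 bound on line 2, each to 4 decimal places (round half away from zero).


σ_max = 74/5, σ_min = 148/3653
κ = σ_max/σ_min = (74/5)/(148/3653) = 365.3000
bound on ‖Δx‖/‖x‖: κ·ε = 365.3000·1/609 = 0.5998
solve Ax = b  →  x = [78.8135 -0.0405 59.4649]
‖b‖₂ = 5.8310 and ‖x‖₂ = 98.7301
with δb = [-0.0013 0.0056 0.0077], A·Δx = δb → ‖Δx‖ = 0.2363
relative error = 0.0024
tightness: 0.0024 against a bound of 0.5998 (unrounded ratio ≈ 0.0040)

0.0024
0.5998


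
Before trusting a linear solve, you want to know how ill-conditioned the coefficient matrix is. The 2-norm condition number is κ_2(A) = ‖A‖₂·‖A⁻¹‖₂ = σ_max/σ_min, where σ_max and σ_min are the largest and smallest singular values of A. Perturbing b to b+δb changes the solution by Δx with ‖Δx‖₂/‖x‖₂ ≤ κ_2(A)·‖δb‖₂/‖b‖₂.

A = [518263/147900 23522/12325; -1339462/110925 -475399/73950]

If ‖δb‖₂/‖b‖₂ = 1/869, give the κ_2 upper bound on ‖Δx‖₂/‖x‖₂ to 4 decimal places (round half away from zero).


0.4505

AᵀA = [49798246441/314991504 1106618425/13124646; 1106618425/13124646 393475921/8749764]; tr = 221326573/1089936, det = 130321/484416
char-poly roots: 3249/16 and 361/272484
σ_max=√(3249/16)=(57/4), σ_min=√(361/272484)=(19/522) → κ = 391.5000
bound on ‖Δx‖/‖x‖: κ·ε = 391.5000·1/869 = 0.4505


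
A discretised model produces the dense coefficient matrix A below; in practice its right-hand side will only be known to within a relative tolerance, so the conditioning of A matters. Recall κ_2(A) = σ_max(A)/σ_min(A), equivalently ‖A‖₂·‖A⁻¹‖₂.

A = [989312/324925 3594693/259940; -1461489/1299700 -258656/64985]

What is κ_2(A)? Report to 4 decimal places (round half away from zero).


63.4000

AᵀA = [28473218929/2702752144 7868591640/168922009; 7868591640/168922009 559690583425/2702752144]; tr = 174944617/803912, det = 302934025/25725184
eigenvalues of AᵀA: λ = (tr ± √(tr²−4·det))/2 = 3481/16, 87025/1607824
so κ_2 = √((3481/16) / (87025/1607824)) = 63.4000


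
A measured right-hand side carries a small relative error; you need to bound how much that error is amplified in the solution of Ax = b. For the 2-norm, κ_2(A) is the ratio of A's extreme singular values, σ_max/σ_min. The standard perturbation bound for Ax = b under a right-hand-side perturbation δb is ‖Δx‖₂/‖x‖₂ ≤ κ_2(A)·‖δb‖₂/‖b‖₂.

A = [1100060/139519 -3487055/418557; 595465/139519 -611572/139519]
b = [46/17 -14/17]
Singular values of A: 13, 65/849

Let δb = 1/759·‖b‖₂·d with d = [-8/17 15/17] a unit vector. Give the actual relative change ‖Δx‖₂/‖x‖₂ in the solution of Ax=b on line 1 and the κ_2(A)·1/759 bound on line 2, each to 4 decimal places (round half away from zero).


0.0019
0.2237

largest singular value 13, smallest 65/849
κ = σ_max/σ_min = 13/(65/849) = 169.8000
perturbation bound = 169.8000·1/759 = 0.2237
solve Ax = b  →  x = [-18.8106 -18.1273]
2-norm of b is 2.8284; of x, 26.1235
re-solving with b+δb shifts x by Δx of norm 0.0487
dividing the unrounded norms, ‖Δx‖/‖x‖ = 0.0019
realised/bound (from unrounded values) ≈ 0.0083


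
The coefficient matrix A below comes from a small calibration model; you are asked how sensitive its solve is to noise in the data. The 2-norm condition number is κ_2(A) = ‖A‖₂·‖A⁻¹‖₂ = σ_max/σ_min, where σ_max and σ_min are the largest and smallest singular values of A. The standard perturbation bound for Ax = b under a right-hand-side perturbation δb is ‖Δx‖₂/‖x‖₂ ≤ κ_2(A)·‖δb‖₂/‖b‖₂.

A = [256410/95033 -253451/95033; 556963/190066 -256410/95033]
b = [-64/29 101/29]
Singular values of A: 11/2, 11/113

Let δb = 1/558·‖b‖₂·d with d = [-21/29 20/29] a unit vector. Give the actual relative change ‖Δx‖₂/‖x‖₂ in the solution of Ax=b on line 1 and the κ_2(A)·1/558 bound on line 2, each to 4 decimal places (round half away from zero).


largest singular value 11/2, smallest 11/113
condition number: (11/2) ÷ (11/113) = 56.5000
perturbation bound = 56.5000·1/558 = 0.1013
solve Ax = b  →  x = [28.4702 29.6301]
‖b‖ = 4.1231, ‖x‖ = 41.0913
re-solving with b+δb shifts x by Δx of norm 0.0759
relative error = 0.0018
tightness: 0.0018 against a bound of 0.1013 (unrounded ratio ≈ 0.0182)

0.0018
0.1013


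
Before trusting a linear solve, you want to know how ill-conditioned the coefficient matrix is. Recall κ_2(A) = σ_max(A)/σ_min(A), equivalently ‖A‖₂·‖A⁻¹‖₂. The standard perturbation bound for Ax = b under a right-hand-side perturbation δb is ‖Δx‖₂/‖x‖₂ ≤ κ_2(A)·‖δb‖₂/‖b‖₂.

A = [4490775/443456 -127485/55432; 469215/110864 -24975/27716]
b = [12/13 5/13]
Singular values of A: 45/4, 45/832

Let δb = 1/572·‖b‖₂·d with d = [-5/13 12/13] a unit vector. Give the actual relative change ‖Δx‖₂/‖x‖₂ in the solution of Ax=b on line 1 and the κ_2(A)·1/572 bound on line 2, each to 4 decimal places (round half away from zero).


from the listed singular values, σ₁ = 45/4, σ_n = 45/832
κ_2(A) = (45/4) / (45/832) = 208.0000
bound on ‖Δx‖/‖x‖: κ·ε = 208.0000·1/572 = 0.3636
solve Ax = b  →  x = [0.0867 -0.0195]
2-norm of b is 1.0000; of x, 0.0889
Δx = A⁻¹·δb where δb = 1/572·1.0000·d; ‖Δx‖ = 0.0323
realised ‖Δx‖/‖x‖ = 0.3636
realised/bound = 1 exactly: the bound is attained for this b and d

0.3636
0.3636


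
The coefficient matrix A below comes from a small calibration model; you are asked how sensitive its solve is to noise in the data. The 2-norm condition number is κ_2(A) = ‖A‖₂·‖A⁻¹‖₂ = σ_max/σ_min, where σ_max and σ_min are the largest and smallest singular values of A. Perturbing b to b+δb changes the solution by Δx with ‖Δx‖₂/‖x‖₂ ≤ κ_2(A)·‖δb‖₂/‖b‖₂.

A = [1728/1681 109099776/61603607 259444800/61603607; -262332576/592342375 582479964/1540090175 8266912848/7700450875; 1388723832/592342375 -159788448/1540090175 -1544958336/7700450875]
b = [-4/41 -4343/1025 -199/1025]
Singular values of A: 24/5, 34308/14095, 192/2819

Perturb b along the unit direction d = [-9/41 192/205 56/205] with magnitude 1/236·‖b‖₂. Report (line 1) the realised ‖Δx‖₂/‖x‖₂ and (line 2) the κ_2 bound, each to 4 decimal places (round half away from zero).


0.0045
0.2986

from the listed singular values, σ₁ = 24/5, σ_n = 192/2819
κ = σ_max/σ_min = (24/5)/(192/2819) = 70.4750
perturbation bound = 70.4750·1/236 = 0.2986
solve Ax = b  →  x = [0.3551 54.0987 -22.8590]
‖b‖ = 4.2426, ‖x‖ = 58.7310
with δb = [-0.0039 0.0168 0.0049], A·Δx = δb → ‖Δx‖ = 0.2639
relative error = 0.0045
tightness: 0.0045 against a bound of 0.2986 (unrounded ratio ≈ 0.0150)


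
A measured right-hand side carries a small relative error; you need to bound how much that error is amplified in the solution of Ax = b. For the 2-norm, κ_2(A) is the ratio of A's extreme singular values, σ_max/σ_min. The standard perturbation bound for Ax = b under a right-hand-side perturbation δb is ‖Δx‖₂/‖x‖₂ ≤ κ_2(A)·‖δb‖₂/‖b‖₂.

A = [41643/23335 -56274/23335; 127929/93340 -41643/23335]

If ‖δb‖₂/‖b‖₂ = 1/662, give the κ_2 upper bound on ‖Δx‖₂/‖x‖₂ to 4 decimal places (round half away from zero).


AᵀA = [1764482409/348494224 -588040803/87123556; -588040803/87123556 196036101/21780889]; tr = 4901060025/348494224, det = 1265625/87123556
eigenvalues of AᵀA: λ = (tr ± √(tr²−4·det))/2 = 225/16, 22500/21780889
κ = σ_max/σ_min = (15/4)/(150/4667) = 116.6750
worst-case relative error ≤ 116.6750 × 1/662 = 0.1762

0.1762


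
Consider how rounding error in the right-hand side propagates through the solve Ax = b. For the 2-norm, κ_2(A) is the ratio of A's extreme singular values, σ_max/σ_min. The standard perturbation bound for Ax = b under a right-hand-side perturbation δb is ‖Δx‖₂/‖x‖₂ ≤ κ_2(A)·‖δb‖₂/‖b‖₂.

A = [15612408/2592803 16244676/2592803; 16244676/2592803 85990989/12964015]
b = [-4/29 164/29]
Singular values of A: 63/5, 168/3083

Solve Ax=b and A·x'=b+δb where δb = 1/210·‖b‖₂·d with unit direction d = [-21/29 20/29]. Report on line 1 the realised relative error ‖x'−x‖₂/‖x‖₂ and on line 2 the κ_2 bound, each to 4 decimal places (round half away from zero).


from the listed singular values, σ₁ = 63/5, σ_n = 168/3083
κ_2(A) = (63/5) / (168/3083) = 231.2250
worst-case relative error ≤ 231.2250 × 1/210 = 1.1011
solve Ax = b  →  x = [-52.9362 50.8539]
2-norm of b is 5.6569; of x, 73.4054
δb = ε·‖b‖·d = [-0.0195 0.0186]; solving A·Δx = δb gives ‖Δx‖ = 0.4943
relative error = 0.0067
tightness: 0.0067 against a bound of 1.1011 (unrounded ratio ≈ 0.0061)

0.0067
1.1011


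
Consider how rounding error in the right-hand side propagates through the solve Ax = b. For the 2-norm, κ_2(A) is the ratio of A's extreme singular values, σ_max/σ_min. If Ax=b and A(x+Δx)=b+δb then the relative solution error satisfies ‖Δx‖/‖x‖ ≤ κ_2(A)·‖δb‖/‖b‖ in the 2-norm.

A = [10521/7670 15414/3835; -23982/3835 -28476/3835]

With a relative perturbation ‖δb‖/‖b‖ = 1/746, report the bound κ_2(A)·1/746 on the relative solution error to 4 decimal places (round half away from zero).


0.0099

M = AᵀA = [14267673/348100 4520691/87025; 4520691/87025 6203988/87025]. tr(M)=1563345/13924, det(M)=777924/3481
char-poly roots: 441/4 and 7056/3481
σ_max=√(441/4)=(21/2), σ_min=√(7056/3481)=(84/59) → κ = 7.3750
bound on ‖Δx‖/‖x‖: κ·ε = 7.3750·1/746 = 0.0099


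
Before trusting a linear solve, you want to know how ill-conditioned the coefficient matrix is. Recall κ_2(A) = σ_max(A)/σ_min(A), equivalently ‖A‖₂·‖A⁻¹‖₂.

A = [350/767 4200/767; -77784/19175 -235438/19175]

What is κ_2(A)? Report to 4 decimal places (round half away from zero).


AᵀA = [36253924/2175625 113799168/2175625; 113799168/2175625 393231076/2175625]; tr = 687176/3481, det = 960400/3481
λ_max, λ_min = (687176/3481 ± √458838245376/12117361)/2 = 196, 4900/3481
κ_2(A) = √(λ_max/λ_min) = √(196 / (4900/3481)) = 11.8000

11.8000


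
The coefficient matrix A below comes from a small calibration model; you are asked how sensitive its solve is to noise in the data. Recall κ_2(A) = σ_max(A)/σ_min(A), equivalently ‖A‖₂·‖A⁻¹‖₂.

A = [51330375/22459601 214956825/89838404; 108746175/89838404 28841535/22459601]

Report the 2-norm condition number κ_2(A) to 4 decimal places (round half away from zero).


M = AᵀA = [186791172800625/27927123990544 12257976685500/1745445249409; 12257976685500/1745445249409 205936964957025/27927123990544]. tr(M)=233488785825/16603521992, det(M)=791015625/531312703744
λ_max, λ_min = (233488785825/16603521992 ± √851802678130734500625/4307452227169182001)/2 = 225/16, 3515625/33207043984
so κ_2 = √((225/16) / (3515625/33207043984)) = 364.4560

364.4560


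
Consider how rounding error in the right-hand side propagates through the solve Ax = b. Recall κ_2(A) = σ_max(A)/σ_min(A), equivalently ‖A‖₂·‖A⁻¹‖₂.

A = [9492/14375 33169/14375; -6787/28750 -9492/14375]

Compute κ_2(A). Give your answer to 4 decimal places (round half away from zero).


57.5000

AᵀA = [650329/1322500 555282/330625; 555282/330625 1904449/330625]; tr = 13229/2116, det = 25/2116
eigenvalues of AᵀA: λ = (tr ± √(tr²−4·det))/2 = 25/4, 1/529
κ_2(A) = √(λ_max/λ_min) = √((25/4) / (1/529)) = 57.5000


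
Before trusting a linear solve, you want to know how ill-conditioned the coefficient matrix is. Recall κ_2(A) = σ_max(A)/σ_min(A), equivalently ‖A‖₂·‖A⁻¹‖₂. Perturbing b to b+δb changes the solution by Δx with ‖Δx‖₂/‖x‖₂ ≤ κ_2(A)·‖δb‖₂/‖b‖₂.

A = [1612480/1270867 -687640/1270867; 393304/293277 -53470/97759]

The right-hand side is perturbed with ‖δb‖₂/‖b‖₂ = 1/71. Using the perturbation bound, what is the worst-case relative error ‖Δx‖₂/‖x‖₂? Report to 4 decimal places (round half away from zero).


AᵀA = [58909754944/17284097961 -8181309520/5761365987; -8181309520/5761365987 1136773700/1920455329]; tr = 409116676/102272769, det = 102400/102272769
λ_max, λ_min = (409116676/102272769 ± √167334563655106576/10459719278927361)/2 = 4, 25600/102272769
σ_max=√4=2, σ_min=√(25600/102272769)=(160/10113) → κ = 126.4125
worst-case relative error ≤ 126.4125 × 1/71 = 1.7805

1.7805


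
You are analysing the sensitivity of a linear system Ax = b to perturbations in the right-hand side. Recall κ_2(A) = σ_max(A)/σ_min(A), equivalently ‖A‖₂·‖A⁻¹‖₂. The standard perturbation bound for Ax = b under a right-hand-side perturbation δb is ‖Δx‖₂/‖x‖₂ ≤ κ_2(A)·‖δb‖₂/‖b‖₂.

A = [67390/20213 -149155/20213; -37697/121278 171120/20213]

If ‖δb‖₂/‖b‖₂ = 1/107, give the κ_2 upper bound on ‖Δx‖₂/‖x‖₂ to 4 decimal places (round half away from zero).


0.0477

M = AᵀA = [4782689/426564 -322690/11849; -322690/11849 1494425/11849]. tr(M)=1428829/10404, det(M)=6996025/10404
solving λ² − 1428829/10404·λ + 6996025/10404 = 0 gives λ = 529/4, 13225/2601
κ_2(A) = √(λ_max/λ_min) = √((529/4) / (13225/2601)) = 5.1000
bound on ‖Δx‖/‖x‖: κ·ε = 5.1000·1/107 = 0.0477


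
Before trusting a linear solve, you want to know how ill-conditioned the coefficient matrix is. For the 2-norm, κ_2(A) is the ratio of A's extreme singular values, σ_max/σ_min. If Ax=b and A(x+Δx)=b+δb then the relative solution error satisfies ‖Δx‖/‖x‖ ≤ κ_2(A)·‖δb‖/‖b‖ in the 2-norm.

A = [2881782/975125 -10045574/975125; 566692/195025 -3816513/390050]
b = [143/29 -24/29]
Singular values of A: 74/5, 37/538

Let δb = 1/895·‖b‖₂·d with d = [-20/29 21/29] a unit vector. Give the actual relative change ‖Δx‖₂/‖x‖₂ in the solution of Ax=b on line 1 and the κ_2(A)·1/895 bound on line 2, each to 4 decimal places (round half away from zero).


largest singular value 74/5, smallest 37/538
κ_2(A) = (74/5) / (37/538) = 215.2000
κ_2(A)·‖δb‖/‖b‖ = 0.2404
solve Ax = b  →  x = [-55.7789 -16.4800]
2-norm of b is 5.0000; of x, 58.1625
re-solving with b+δb shifts x by Δx of norm 0.0812
dividing the unrounded norms, ‖Δx‖/‖x‖ = 0.0014
realised/bound (from unrounded values) ≈ 0.0058

0.0014
0.2404
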